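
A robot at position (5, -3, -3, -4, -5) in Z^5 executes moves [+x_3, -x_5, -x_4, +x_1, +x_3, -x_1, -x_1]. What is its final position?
(4, -3, -1, -5, -6)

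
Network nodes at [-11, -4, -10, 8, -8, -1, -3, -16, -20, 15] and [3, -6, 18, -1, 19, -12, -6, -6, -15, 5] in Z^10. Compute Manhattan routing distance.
119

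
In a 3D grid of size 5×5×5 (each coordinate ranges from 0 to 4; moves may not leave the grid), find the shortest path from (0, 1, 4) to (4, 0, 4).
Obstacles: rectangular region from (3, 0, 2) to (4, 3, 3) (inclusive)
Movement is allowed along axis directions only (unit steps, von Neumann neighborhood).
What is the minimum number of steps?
5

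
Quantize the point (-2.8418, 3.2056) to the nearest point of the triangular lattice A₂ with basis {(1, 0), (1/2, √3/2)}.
(-3, 3.464)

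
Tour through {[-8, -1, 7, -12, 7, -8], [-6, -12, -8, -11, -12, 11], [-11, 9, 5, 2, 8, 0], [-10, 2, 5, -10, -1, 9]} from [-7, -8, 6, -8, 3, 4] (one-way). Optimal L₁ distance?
150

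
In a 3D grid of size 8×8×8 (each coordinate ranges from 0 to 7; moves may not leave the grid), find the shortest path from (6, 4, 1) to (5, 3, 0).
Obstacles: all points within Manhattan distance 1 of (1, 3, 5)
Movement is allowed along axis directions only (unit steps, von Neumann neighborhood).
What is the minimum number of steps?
3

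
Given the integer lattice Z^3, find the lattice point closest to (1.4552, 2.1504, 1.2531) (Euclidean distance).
(1, 2, 1)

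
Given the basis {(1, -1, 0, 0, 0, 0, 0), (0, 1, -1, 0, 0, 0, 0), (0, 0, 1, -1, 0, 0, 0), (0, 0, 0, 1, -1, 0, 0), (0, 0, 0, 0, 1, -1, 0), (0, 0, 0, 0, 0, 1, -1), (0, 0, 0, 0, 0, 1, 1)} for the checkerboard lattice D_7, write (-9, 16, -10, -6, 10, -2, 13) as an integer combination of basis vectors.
-9b₁ + 7b₂ - 3b₃ - 9b₄ + b₅ - 7b₆ + 6b₇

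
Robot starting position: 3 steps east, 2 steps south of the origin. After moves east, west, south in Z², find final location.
(3, -3)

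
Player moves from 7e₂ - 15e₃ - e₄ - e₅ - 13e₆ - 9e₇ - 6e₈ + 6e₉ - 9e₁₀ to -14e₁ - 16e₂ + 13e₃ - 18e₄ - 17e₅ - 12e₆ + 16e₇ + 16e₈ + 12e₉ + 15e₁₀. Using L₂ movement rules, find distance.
61.4492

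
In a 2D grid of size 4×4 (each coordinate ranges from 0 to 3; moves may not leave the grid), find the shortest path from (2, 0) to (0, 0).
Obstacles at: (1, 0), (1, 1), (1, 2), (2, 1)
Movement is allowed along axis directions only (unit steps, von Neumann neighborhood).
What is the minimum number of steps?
10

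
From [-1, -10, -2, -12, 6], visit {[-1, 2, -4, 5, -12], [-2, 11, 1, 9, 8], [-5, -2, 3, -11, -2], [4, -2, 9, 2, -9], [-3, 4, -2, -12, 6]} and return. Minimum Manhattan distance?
178
(one optimal route: (-1, -10, -2, -12, 6) → (-5, -2, 3, -11, -2) → (4, -2, 9, 2, -9) → (-1, 2, -4, 5, -12) → (-2, 11, 1, 9, 8) → (-3, 4, -2, -12, 6) → (-1, -10, -2, -12, 6))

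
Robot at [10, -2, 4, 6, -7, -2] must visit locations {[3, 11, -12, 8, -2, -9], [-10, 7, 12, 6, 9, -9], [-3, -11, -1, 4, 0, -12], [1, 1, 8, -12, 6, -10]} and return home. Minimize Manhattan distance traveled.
242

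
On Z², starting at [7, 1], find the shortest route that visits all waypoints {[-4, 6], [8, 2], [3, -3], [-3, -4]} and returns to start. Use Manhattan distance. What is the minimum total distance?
44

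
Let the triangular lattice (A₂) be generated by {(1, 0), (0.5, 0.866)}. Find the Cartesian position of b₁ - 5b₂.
(-1.5, -4.33)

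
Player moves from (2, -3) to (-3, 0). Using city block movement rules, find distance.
8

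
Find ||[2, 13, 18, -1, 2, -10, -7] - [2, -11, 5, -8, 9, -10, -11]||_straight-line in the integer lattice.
29.3087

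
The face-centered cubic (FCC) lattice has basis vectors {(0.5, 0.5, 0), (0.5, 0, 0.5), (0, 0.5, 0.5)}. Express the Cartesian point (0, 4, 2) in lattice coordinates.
2b₁ - 2b₂ + 6b₃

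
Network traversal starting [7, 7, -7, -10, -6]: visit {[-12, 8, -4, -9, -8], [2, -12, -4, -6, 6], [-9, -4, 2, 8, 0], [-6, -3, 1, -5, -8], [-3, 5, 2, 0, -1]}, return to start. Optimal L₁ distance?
186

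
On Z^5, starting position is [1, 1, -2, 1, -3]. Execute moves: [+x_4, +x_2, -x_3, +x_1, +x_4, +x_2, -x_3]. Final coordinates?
(2, 3, -4, 3, -3)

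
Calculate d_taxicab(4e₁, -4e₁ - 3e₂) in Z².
11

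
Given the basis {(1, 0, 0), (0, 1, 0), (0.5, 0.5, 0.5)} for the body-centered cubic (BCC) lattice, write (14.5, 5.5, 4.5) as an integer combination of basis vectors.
10b₁ + b₂ + 9b₃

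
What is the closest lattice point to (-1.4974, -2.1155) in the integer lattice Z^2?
(-1, -2)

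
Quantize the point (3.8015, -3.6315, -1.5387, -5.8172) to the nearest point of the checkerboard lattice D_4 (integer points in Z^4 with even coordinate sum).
(4, -4, -2, -6)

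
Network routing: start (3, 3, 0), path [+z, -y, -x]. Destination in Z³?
(2, 2, 1)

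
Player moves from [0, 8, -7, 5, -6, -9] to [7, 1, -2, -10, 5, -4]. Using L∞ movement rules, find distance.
15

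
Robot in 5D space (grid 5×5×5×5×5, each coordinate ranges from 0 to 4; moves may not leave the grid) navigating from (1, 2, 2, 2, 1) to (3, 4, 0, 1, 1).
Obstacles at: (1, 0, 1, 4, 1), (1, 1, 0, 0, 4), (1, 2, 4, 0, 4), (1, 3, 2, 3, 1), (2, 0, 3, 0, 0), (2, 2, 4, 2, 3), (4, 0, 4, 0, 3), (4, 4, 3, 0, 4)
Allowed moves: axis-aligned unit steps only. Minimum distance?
7
(one shortest path: (1, 2, 2, 2, 1) → (2, 2, 2, 2, 1) → (3, 2, 2, 2, 1) → (3, 3, 2, 2, 1) → (3, 4, 2, 2, 1) → (3, 4, 1, 2, 1) → (3, 4, 0, 2, 1) → (3, 4, 0, 1, 1))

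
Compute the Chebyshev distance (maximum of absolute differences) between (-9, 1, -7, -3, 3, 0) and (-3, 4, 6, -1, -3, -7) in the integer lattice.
13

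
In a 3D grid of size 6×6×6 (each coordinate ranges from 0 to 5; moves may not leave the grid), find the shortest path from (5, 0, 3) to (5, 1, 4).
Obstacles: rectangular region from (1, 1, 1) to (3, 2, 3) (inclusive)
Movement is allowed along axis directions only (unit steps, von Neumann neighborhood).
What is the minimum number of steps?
2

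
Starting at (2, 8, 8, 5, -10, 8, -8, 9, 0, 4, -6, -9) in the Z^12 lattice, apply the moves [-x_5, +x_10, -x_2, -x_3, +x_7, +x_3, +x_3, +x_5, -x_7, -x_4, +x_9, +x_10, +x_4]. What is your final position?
(2, 7, 9, 5, -10, 8, -8, 9, 1, 6, -6, -9)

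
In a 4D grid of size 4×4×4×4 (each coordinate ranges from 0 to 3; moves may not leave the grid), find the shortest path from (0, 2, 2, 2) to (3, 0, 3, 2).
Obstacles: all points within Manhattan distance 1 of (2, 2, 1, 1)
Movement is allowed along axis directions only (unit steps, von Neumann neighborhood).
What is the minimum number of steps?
6
(one shortest path: (0, 2, 2, 2) → (1, 2, 2, 2) → (2, 2, 2, 2) → (3, 2, 2, 2) → (3, 1, 2, 2) → (3, 0, 2, 2) → (3, 0, 3, 2))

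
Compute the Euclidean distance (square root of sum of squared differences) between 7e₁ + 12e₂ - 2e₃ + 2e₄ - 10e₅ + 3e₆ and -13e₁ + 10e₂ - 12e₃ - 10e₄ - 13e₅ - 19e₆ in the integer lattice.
33.7787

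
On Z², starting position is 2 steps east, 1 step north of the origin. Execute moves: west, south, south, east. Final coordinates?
(2, -1)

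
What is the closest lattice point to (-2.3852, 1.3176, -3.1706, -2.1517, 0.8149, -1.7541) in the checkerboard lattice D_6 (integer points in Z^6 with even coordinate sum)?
(-3, 1, -3, -2, 1, -2)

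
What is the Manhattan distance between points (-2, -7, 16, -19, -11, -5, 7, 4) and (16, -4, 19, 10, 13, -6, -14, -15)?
118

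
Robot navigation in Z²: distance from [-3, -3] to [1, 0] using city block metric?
7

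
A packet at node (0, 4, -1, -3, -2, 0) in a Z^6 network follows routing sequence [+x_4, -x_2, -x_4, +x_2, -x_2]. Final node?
(0, 3, -1, -3, -2, 0)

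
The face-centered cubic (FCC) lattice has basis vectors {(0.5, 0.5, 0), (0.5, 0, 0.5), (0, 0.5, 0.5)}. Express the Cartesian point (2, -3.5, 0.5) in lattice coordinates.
-2b₁ + 6b₂ - 5b₃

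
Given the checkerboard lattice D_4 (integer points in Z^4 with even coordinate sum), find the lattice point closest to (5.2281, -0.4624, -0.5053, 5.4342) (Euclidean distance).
(5, 0, 0, 5)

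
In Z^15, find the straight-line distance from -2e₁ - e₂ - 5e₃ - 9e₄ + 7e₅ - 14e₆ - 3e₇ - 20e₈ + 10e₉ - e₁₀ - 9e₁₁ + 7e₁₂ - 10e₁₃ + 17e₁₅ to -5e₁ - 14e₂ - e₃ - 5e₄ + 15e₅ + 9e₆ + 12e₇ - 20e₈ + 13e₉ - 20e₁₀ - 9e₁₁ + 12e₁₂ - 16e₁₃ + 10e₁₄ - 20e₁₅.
54.111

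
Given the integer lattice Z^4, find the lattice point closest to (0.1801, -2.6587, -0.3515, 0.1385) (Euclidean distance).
(0, -3, 0, 0)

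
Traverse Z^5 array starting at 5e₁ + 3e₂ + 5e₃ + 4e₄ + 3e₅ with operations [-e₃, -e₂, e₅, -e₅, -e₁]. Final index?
(4, 2, 4, 4, 3)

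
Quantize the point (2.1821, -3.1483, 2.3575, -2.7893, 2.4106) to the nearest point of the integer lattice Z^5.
(2, -3, 2, -3, 2)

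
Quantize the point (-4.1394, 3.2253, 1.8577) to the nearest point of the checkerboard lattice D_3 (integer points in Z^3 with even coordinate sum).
(-4, 4, 2)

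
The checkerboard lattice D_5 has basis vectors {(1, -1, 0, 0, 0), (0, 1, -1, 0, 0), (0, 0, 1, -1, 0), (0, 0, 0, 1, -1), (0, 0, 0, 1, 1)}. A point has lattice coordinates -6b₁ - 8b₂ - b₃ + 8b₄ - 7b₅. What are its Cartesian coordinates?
(-6, -2, 7, 2, -15)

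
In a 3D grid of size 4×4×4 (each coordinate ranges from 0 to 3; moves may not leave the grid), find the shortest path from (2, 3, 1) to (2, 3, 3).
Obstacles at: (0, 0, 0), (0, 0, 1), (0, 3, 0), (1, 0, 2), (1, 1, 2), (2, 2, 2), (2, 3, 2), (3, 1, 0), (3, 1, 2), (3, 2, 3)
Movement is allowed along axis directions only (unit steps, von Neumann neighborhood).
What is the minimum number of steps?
4
(one shortest path: (2, 3, 1) → (1, 3, 1) → (1, 3, 2) → (1, 3, 3) → (2, 3, 3))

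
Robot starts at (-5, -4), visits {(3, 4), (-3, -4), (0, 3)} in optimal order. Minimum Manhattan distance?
16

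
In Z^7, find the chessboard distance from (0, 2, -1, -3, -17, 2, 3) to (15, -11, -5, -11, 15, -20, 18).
32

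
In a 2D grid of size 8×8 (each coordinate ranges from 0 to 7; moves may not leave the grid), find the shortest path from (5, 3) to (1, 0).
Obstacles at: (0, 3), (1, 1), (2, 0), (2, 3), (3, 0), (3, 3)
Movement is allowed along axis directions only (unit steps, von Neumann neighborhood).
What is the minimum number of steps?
9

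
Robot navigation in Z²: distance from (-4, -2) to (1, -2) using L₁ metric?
5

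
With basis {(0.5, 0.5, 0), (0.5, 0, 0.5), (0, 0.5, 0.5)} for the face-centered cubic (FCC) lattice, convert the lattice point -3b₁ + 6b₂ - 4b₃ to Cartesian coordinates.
(1.5, -3.5, 1)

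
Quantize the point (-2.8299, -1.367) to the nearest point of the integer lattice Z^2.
(-3, -1)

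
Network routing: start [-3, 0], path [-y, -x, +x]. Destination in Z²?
(-3, -1)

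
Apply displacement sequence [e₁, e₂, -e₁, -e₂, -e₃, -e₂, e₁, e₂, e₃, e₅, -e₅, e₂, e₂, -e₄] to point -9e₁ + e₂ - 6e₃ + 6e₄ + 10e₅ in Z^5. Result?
(-8, 3, -6, 5, 10)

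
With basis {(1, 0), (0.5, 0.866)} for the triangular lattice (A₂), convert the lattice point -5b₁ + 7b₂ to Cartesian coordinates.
(-1.5, 6.062)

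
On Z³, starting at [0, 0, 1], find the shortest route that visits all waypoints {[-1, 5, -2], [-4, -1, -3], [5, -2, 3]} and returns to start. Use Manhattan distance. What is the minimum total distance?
44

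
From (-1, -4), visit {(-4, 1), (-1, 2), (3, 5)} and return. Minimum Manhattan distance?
32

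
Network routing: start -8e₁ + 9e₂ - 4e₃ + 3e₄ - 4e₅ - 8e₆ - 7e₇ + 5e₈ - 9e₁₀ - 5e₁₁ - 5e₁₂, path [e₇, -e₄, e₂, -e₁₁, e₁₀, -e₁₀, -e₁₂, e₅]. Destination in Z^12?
(-8, 10, -4, 2, -3, -8, -6, 5, 0, -9, -6, -6)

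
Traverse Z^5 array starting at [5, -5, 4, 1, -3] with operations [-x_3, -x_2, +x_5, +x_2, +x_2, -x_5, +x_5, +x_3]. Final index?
(5, -4, 4, 1, -2)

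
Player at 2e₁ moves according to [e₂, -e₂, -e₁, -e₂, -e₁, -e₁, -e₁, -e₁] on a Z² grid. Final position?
(-3, -1)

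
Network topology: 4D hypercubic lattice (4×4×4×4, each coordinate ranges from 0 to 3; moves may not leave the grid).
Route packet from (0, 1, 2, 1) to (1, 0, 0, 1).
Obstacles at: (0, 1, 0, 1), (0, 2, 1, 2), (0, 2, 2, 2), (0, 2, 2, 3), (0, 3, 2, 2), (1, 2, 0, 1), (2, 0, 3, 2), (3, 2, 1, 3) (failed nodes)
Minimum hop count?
4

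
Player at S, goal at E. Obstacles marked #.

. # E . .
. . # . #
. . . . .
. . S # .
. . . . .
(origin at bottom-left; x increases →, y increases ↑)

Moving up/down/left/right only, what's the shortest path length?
5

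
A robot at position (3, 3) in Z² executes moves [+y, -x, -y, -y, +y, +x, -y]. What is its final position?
(3, 2)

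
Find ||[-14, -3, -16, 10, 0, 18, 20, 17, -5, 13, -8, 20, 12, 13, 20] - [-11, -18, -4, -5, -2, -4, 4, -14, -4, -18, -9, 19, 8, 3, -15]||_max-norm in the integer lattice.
35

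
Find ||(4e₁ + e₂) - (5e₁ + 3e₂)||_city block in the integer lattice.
3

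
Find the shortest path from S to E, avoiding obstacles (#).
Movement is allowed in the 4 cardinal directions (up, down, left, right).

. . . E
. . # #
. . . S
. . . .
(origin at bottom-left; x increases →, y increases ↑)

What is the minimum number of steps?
6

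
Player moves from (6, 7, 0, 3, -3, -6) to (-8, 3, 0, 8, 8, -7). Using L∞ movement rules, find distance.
14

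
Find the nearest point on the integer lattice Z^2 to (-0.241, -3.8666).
(0, -4)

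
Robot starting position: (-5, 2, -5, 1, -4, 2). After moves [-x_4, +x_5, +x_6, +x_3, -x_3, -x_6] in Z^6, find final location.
(-5, 2, -5, 0, -3, 2)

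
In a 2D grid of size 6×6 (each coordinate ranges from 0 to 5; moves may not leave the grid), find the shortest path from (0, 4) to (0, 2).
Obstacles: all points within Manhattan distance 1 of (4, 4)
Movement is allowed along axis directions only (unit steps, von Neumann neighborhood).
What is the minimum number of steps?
2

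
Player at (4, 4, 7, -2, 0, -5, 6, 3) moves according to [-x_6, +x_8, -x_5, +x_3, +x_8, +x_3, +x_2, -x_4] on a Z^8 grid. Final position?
(4, 5, 9, -3, -1, -6, 6, 5)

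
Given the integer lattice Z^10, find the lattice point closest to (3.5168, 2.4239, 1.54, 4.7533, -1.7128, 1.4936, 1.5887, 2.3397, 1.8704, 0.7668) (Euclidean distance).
(4, 2, 2, 5, -2, 1, 2, 2, 2, 1)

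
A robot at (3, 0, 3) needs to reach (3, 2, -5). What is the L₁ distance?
10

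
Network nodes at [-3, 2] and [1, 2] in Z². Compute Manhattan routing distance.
4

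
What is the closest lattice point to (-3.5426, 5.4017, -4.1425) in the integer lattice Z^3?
(-4, 5, -4)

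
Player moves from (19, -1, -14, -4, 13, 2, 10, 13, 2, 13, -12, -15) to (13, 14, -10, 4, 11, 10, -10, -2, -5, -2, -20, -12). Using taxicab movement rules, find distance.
111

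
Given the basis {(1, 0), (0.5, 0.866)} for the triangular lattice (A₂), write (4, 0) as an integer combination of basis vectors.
4b₁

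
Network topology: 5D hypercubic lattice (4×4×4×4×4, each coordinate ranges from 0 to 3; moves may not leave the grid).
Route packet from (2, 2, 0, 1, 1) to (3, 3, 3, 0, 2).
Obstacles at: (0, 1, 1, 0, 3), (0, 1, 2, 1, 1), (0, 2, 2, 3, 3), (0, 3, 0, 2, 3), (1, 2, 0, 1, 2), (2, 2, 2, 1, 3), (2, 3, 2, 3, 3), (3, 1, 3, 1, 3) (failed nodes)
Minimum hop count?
7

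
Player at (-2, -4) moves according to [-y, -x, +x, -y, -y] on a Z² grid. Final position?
(-2, -7)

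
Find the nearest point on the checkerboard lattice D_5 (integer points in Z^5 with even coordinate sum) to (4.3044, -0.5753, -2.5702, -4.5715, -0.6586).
(4, -1, -3, -5, -1)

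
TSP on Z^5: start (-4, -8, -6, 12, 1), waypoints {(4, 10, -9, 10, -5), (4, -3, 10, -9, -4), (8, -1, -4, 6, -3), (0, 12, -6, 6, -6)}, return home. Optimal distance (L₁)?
168
(one optimal route: (-4, -8, -6, 12, 1) → (4, 10, -9, 10, -5) → (0, 12, -6, 6, -6) → (8, -1, -4, 6, -3) → (4, -3, 10, -9, -4) → (-4, -8, -6, 12, 1))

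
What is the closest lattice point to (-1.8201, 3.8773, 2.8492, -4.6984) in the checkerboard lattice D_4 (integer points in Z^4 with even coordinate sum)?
(-2, 4, 3, -5)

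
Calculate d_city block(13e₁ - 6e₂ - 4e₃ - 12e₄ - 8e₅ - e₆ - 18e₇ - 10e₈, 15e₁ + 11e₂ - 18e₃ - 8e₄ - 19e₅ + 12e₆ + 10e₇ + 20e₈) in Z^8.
119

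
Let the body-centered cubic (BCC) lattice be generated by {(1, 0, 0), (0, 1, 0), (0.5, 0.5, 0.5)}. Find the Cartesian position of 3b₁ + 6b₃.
(6, 3, 3)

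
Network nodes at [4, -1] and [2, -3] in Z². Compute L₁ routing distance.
4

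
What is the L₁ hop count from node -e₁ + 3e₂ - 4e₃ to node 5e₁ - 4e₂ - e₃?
16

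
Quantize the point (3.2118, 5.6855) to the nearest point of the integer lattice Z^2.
(3, 6)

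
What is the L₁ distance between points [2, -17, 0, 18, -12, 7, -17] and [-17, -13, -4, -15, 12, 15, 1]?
110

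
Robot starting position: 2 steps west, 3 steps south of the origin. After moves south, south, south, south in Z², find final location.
(-2, -7)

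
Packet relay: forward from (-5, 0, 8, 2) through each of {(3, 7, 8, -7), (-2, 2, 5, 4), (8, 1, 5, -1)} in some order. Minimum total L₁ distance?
46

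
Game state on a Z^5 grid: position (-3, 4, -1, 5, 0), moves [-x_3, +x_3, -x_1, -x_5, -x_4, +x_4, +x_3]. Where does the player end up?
(-4, 4, 0, 5, -1)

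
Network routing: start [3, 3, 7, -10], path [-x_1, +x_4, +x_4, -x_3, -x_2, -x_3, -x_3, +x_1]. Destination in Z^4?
(3, 2, 4, -8)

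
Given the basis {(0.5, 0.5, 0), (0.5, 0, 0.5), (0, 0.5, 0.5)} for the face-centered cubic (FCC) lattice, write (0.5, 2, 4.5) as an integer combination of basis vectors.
-2b₁ + 3b₂ + 6b₃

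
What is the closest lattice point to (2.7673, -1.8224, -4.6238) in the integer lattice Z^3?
(3, -2, -5)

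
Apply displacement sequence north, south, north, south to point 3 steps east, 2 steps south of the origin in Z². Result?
(3, -2)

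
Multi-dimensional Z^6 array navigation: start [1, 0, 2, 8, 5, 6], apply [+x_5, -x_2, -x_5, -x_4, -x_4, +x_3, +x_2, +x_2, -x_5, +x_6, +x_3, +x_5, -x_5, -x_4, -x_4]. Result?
(1, 1, 4, 4, 4, 7)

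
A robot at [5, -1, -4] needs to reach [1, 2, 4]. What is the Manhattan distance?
15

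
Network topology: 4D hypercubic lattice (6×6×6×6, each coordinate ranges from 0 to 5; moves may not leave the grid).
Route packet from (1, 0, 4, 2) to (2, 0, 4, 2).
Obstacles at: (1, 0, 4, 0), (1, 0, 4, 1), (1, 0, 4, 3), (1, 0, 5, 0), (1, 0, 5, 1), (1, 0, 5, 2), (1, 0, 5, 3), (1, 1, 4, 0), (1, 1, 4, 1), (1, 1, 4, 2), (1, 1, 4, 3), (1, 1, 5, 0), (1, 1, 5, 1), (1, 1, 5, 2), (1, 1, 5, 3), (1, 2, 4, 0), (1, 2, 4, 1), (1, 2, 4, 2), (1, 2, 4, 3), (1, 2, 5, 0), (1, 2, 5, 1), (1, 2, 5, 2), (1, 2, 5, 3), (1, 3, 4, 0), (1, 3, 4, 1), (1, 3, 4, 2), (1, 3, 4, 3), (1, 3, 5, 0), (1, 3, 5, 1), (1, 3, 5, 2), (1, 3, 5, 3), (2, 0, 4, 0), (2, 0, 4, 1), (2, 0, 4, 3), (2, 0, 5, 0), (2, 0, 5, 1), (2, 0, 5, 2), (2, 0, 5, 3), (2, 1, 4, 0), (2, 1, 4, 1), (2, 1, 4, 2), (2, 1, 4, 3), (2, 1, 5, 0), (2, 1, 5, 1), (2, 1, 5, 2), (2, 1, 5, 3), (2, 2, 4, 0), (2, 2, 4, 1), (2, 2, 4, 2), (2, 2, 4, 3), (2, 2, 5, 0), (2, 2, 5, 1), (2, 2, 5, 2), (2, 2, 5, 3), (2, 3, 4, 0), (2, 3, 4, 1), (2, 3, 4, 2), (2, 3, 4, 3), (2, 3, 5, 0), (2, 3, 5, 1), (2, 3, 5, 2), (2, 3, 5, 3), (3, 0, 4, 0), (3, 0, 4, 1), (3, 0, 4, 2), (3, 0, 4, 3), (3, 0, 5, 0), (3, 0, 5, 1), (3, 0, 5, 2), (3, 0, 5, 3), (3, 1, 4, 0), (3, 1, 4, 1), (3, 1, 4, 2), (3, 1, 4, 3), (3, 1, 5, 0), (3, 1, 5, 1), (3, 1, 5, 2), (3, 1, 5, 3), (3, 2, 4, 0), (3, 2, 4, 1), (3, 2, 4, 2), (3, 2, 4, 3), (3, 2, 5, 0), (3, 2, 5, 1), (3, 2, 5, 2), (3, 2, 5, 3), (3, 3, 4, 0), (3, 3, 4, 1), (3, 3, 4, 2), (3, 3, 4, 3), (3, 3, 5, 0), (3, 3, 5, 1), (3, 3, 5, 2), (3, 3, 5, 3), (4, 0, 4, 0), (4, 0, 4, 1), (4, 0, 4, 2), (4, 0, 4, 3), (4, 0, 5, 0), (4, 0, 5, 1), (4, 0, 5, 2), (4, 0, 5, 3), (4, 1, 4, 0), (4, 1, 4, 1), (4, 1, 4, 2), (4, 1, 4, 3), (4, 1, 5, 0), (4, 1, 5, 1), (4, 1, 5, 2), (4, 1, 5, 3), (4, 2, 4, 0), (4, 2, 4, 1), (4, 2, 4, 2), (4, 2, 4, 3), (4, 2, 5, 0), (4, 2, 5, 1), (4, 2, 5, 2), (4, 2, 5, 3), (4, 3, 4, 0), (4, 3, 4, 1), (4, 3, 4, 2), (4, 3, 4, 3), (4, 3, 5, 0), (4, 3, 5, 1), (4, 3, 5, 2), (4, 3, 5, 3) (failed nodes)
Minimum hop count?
1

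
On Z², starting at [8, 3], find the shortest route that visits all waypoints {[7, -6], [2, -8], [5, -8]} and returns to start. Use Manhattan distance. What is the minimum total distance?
34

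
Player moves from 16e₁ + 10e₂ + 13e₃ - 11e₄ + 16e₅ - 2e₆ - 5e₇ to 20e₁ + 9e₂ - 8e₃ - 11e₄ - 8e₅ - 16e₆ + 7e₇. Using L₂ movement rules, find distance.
37.0675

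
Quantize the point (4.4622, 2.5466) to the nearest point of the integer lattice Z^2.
(4, 3)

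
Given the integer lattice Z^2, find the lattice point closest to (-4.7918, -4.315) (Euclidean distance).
(-5, -4)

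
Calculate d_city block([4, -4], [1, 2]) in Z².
9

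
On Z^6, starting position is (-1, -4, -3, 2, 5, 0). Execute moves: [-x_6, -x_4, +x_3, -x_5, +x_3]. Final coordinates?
(-1, -4, -1, 1, 4, -1)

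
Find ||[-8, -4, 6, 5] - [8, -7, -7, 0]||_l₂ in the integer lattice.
21.4243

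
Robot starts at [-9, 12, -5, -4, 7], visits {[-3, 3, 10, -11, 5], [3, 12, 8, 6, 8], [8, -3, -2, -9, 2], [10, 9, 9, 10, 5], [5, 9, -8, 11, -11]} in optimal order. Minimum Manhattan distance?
173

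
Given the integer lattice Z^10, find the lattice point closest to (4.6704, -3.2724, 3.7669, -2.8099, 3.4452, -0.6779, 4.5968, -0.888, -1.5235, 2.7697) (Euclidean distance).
(5, -3, 4, -3, 3, -1, 5, -1, -2, 3)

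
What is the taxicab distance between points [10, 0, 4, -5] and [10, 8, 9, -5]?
13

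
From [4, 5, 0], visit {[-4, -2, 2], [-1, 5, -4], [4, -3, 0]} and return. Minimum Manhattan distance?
44
(one optimal route: (4, 5, 0) → (-1, 5, -4) → (-4, -2, 2) → (4, -3, 0) → (4, 5, 0))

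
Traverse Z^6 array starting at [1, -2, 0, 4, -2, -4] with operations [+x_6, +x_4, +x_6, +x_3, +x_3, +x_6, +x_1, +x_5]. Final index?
(2, -2, 2, 5, -1, -1)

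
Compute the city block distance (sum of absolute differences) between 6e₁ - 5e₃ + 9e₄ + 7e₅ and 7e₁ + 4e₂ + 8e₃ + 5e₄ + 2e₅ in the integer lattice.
27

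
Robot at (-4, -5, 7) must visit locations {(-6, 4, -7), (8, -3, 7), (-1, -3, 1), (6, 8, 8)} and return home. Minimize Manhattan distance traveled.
90
(one optimal route: (-4, -5, 7) → (8, -3, 7) → (6, 8, 8) → (-6, 4, -7) → (-1, -3, 1) → (-4, -5, 7))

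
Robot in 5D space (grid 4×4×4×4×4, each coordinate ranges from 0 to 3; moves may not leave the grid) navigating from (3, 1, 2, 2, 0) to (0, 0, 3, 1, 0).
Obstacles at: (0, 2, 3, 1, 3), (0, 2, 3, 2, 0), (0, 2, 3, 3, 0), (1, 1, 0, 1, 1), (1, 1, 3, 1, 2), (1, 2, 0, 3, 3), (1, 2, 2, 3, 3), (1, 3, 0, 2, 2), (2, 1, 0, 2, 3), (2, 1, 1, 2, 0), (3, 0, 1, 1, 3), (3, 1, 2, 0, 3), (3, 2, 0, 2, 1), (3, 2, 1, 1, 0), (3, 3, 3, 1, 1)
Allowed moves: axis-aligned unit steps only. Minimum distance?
6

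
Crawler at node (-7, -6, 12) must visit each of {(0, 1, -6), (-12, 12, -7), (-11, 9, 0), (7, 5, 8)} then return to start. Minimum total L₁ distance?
120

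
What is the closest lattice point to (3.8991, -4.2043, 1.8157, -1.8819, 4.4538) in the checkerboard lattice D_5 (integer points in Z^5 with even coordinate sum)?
(4, -4, 2, -2, 4)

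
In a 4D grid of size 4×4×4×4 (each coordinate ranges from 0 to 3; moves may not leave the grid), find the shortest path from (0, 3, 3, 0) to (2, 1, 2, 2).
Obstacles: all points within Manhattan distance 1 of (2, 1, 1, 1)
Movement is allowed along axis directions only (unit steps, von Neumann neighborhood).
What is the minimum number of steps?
7
(one shortest path: (0, 3, 3, 0) → (1, 3, 3, 0) → (2, 3, 3, 0) → (2, 2, 3, 0) → (2, 1, 3, 0) → (2, 1, 3, 1) → (2, 1, 3, 2) → (2, 1, 2, 2))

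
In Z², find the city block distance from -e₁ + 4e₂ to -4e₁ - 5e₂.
12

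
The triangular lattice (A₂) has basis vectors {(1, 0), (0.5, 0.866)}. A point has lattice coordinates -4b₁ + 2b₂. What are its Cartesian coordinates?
(-3, 1.732)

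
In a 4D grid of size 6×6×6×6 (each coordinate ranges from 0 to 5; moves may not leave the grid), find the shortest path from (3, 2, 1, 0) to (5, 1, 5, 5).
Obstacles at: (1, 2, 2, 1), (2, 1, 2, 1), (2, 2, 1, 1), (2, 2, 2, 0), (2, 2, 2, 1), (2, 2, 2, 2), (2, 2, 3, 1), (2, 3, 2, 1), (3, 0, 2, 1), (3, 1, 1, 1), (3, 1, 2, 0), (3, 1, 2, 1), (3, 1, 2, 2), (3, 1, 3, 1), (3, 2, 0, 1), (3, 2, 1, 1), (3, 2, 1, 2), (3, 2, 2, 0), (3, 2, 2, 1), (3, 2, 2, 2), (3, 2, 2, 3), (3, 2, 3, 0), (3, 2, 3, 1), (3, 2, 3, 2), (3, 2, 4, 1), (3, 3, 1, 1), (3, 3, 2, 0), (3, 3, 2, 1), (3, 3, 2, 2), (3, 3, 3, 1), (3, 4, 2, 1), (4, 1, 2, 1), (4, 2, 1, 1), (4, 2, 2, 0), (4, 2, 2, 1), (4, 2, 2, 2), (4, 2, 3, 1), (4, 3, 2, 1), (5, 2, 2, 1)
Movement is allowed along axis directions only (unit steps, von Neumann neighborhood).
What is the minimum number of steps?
12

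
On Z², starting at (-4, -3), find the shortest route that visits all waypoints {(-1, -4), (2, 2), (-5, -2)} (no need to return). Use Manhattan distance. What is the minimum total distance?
17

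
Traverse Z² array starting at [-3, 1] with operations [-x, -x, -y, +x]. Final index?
(-4, 0)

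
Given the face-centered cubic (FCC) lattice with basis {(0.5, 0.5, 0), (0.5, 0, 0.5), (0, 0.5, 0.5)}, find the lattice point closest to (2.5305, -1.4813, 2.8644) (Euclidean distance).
(2.5, -1.5, 3)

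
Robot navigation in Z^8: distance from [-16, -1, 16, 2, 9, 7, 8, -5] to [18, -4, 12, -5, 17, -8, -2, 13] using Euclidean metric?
44.0795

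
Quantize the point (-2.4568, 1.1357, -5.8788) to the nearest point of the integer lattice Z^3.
(-2, 1, -6)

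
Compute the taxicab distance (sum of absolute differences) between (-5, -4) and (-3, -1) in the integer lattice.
5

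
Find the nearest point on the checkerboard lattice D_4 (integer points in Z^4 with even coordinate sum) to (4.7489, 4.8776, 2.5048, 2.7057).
(5, 5, 3, 3)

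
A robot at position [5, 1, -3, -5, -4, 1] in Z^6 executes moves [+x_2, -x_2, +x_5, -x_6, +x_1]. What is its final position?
(6, 1, -3, -5, -3, 0)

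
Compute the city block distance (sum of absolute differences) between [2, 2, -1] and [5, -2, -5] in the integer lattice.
11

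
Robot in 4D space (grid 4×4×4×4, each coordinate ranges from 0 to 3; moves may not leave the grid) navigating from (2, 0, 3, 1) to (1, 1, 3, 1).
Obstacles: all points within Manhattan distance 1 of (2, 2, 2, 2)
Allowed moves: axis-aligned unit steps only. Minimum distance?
2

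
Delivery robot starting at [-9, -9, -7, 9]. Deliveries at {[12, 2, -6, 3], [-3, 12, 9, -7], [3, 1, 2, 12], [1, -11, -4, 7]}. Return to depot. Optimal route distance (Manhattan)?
174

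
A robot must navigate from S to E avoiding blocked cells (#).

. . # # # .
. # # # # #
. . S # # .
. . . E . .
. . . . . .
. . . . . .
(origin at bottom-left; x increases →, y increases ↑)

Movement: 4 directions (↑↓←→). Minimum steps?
2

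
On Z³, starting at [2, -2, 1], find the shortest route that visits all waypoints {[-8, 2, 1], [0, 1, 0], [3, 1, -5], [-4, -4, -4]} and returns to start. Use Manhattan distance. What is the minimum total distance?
54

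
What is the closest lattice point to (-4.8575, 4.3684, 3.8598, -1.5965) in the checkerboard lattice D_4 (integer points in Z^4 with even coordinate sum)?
(-5, 4, 4, -1)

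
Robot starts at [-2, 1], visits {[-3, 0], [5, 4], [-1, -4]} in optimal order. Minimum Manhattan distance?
22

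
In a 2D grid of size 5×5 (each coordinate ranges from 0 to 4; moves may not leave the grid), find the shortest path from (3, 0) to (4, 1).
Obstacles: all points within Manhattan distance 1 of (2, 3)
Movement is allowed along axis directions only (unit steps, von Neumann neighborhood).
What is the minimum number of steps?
2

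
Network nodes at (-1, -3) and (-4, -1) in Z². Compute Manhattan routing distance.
5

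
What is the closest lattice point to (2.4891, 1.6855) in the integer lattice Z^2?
(2, 2)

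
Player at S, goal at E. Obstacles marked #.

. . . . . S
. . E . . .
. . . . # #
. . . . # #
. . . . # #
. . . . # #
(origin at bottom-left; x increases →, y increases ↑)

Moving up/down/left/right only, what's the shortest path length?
4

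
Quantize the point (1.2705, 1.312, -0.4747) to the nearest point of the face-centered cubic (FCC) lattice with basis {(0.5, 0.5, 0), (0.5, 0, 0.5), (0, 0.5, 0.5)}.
(1, 1.5, -0.5)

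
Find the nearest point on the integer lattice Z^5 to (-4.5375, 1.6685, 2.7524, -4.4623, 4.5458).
(-5, 2, 3, -4, 5)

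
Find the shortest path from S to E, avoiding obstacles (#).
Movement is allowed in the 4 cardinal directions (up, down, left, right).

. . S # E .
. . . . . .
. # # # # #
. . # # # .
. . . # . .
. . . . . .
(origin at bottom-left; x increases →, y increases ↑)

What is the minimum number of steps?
4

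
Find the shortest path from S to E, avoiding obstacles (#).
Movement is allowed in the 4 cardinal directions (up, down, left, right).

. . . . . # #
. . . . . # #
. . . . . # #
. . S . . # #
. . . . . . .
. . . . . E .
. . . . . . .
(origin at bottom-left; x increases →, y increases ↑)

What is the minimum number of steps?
5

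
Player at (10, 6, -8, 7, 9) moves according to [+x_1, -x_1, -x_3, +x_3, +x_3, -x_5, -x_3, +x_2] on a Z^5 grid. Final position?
(10, 7, -8, 7, 8)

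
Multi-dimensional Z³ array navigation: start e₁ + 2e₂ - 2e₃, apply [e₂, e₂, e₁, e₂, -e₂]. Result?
(2, 4, -2)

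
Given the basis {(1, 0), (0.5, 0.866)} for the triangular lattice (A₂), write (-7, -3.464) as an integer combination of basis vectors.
-5b₁ - 4b₂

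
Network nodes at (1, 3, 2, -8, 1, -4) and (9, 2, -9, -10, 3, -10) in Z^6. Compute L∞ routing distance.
11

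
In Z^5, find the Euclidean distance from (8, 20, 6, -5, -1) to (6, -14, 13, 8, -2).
37.1349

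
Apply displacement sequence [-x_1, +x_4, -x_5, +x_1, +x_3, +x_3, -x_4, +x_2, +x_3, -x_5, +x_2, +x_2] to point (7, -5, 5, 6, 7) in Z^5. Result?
(7, -2, 8, 6, 5)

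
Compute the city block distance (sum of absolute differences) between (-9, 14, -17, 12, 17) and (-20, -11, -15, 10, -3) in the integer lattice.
60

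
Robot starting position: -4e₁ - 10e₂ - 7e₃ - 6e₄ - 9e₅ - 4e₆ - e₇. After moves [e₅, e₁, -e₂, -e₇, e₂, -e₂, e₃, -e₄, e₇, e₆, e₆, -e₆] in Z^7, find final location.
(-3, -11, -6, -7, -8, -3, -1)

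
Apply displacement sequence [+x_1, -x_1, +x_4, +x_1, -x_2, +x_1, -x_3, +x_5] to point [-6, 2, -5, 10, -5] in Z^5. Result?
(-4, 1, -6, 11, -4)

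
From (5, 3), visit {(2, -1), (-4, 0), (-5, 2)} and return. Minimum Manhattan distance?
28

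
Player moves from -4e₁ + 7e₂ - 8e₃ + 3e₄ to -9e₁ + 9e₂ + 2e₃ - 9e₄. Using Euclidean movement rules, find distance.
16.5227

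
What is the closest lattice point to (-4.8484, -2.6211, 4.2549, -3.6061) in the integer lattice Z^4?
(-5, -3, 4, -4)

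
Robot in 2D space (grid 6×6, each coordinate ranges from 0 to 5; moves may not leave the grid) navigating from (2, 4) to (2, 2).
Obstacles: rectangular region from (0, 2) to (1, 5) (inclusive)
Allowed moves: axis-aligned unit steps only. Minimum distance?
2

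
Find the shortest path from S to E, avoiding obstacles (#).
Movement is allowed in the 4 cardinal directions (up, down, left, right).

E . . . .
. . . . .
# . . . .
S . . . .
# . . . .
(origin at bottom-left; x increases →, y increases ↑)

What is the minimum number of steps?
5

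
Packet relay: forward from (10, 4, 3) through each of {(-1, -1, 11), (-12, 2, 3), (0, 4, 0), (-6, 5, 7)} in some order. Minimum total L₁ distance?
58
(one optimal route: (10, 4, 3) → (0, 4, 0) → (-1, -1, 11) → (-6, 5, 7) → (-12, 2, 3))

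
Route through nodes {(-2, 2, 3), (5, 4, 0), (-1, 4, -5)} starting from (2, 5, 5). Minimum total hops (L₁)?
31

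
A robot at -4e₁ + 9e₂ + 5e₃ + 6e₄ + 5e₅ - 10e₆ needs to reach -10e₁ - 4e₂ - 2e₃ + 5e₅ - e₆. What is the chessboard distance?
13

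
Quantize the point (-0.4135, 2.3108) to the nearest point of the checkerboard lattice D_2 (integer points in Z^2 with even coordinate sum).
(0, 2)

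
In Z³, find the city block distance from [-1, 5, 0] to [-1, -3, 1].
9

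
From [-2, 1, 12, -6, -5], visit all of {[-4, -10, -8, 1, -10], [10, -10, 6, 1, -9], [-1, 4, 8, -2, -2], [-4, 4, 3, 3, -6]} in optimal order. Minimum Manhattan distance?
92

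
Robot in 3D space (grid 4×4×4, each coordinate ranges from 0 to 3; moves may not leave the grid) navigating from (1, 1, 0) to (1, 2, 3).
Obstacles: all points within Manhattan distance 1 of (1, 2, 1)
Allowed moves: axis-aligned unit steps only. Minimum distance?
6
(one shortest path: (1, 1, 0) → (0, 1, 0) → (0, 1, 1) → (0, 1, 2) → (1, 1, 2) → (1, 1, 3) → (1, 2, 3))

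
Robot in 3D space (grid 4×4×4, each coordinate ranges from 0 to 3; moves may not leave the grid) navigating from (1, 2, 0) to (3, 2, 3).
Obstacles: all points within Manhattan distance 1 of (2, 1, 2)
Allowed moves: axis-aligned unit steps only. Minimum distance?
5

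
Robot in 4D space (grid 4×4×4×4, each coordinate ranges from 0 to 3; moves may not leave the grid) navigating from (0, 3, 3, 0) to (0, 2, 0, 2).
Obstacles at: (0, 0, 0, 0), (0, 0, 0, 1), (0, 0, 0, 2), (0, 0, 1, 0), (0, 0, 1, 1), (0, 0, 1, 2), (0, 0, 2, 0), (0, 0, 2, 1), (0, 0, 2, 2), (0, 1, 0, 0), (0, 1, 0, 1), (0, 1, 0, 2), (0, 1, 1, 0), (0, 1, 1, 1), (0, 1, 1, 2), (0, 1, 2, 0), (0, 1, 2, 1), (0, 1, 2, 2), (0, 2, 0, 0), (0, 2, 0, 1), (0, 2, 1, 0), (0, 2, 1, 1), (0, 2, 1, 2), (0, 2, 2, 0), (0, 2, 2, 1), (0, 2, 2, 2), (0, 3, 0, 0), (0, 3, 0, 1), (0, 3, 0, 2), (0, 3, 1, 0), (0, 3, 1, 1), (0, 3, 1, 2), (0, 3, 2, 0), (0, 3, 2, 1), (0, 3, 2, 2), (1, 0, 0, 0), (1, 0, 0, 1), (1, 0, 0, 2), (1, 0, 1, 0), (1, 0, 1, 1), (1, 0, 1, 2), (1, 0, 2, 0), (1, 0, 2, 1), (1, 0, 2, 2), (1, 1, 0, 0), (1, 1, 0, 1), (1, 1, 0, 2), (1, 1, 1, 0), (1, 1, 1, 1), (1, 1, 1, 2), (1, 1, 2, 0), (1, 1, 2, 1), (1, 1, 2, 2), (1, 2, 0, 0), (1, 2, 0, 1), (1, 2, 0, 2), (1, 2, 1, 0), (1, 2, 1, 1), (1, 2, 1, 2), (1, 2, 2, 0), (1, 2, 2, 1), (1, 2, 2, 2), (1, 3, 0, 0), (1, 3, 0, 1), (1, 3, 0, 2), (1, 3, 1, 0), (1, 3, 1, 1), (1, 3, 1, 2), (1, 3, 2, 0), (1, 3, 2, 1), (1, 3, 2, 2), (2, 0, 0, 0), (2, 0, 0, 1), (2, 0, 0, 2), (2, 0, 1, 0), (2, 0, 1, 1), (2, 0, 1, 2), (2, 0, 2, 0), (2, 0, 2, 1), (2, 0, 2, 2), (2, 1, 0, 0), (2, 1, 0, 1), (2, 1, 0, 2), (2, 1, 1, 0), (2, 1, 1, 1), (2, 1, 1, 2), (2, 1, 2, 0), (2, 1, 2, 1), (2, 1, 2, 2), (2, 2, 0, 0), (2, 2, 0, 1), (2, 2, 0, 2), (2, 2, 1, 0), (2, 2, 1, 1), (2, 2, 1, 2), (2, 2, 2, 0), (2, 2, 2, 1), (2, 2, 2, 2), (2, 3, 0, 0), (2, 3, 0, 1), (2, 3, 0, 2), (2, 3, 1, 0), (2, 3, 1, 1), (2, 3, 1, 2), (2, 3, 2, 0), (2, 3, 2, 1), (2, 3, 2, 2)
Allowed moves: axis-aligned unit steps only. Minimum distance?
8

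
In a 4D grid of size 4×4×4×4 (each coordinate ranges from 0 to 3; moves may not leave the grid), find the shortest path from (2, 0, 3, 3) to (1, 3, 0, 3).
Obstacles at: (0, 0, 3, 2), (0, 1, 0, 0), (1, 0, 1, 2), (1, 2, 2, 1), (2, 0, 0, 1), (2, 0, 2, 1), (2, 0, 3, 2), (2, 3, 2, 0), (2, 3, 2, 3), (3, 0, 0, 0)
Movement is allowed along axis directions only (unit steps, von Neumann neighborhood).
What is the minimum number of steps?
7
(one shortest path: (2, 0, 3, 3) → (1, 0, 3, 3) → (1, 1, 3, 3) → (1, 2, 3, 3) → (1, 3, 3, 3) → (1, 3, 2, 3) → (1, 3, 1, 3) → (1, 3, 0, 3))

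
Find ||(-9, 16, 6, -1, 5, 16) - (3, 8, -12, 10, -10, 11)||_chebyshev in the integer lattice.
18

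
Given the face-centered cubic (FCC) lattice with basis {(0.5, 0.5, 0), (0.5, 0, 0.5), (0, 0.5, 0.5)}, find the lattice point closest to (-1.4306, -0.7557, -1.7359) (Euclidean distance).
(-1.5, -1, -1.5)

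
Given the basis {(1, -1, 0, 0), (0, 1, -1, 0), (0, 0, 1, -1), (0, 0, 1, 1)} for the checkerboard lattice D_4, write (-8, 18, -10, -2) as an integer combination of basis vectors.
-8b₁ + 10b₂ + b₃ - b₄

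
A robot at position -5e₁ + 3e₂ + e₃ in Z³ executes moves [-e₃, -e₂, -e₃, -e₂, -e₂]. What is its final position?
(-5, 0, -1)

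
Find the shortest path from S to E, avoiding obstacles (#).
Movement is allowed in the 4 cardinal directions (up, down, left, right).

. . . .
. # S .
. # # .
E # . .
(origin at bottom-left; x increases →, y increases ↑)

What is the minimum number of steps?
6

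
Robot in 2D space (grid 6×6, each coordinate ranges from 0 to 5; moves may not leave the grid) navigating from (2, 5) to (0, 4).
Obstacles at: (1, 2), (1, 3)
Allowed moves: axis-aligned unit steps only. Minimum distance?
3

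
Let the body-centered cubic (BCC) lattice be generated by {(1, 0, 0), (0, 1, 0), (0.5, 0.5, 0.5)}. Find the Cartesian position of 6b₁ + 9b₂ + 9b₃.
(10.5, 13.5, 4.5)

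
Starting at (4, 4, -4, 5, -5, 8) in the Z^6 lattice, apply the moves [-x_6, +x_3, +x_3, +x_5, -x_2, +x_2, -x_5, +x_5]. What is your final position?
(4, 4, -2, 5, -4, 7)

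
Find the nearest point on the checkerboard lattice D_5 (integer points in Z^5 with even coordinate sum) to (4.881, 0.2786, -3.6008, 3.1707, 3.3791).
(5, 0, -3, 3, 3)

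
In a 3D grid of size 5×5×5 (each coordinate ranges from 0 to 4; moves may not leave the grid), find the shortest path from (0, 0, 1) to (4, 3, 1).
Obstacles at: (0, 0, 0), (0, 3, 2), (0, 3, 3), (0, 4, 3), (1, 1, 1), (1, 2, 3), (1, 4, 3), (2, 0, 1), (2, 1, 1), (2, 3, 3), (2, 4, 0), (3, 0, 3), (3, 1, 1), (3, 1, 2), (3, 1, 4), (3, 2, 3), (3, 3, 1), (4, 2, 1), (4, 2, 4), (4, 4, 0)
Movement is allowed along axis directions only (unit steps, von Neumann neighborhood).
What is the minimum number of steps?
9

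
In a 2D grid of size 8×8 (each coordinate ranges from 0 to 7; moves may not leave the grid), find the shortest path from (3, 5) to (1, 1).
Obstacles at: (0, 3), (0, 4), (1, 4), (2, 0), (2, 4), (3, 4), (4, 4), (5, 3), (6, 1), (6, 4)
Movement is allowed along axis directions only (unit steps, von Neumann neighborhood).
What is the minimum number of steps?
14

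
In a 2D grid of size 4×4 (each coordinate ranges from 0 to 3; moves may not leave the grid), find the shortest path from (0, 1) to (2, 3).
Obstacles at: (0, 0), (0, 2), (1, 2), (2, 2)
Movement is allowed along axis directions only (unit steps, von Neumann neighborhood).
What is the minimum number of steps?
6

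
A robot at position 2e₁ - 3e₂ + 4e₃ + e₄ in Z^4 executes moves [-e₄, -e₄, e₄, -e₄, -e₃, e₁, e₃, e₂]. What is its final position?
(3, -2, 4, -1)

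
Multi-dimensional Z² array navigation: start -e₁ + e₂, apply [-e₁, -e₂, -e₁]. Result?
(-3, 0)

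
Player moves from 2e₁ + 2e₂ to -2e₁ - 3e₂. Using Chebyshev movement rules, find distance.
5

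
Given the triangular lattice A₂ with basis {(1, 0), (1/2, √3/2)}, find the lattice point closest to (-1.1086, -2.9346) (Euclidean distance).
(-1.5, -2.598)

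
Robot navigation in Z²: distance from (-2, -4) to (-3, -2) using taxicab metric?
3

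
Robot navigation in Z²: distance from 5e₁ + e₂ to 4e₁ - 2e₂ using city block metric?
4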